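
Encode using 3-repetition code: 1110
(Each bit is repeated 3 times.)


Each bit -> 3 copies

111111111000


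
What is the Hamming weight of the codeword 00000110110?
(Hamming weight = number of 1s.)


Counting 1s in 00000110110

4


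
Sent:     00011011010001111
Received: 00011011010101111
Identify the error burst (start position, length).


XOR: 00000000000100000

Burst at position 11, length 1


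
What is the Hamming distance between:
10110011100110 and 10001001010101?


XOR: 00111010110011
Count of 1s: 8

8


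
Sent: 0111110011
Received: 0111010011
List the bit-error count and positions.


XOR: 0000100000

1 error(s) at position(s): 4


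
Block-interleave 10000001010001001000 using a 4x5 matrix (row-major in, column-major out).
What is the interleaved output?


Matrix:
  10000
  00101
  00010
  01000
Read columns: 10000001010000100100

10000001010000100100


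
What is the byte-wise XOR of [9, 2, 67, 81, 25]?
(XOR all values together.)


XOR chain: 9 ^ 2 ^ 67 ^ 81 ^ 25 = 0

0


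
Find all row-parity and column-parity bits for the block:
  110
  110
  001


Row parities: 001
Column parities: 001

Row P: 001, Col P: 001, Corner: 1


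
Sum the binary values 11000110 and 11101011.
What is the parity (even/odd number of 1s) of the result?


11000110 = 198
11101011 = 235
Sum = 433 = 110110001
1s count = 5

odd parity (5 ones in 110110001)


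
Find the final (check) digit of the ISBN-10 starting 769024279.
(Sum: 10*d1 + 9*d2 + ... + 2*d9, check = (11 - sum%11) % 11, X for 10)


Weighted sum: 275
275 mod 11 = 0

Check digit: 0


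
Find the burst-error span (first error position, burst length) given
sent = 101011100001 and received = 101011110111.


XOR: 000000010110

Burst at position 7, length 4


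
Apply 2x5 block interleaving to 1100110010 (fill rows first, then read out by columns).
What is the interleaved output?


Matrix:
  11001
  10010
Read columns: 1110000110

1110000110


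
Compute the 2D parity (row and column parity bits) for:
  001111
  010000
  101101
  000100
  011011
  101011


Row parities: 010100
Column parities: 000110

Row P: 010100, Col P: 000110, Corner: 0


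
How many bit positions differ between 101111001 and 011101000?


XOR: 110010001
Count of 1s: 4

4


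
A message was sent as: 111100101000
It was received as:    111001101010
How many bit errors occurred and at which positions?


XOR: 000101000010

3 error(s) at position(s): 3, 5, 10


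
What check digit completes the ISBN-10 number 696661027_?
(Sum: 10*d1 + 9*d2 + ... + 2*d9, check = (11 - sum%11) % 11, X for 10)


Weighted sum: 292
292 mod 11 = 6

Check digit: 5


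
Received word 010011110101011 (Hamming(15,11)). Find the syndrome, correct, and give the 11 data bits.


Syndrome = 9: error at position 9

Data: 01111101011 (corrected bit 9)


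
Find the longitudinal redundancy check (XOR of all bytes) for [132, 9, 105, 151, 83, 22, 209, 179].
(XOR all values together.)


XOR chain: 132 ^ 9 ^ 105 ^ 151 ^ 83 ^ 22 ^ 209 ^ 179 = 84

84


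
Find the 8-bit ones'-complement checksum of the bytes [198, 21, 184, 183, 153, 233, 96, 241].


Sum = 1309 mod 256 = 29
Complement = 226

226


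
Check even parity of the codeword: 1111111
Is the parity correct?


Number of 1s: 7

No, parity error (7 ones)


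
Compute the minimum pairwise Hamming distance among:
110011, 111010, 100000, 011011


Comparing all pairs, minimum distance: 2
Can detect 1 errors, correct 0 errors

2


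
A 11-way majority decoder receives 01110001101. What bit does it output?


Ones: 6 out of 11
Threshold: 6

1 (6/11 voted 1)


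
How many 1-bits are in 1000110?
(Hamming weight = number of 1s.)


Counting 1s in 1000110

3


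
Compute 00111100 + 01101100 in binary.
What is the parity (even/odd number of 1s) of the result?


00111100 = 60
01101100 = 108
Sum = 168 = 10101000
1s count = 3

odd parity (3 ones in 10101000)


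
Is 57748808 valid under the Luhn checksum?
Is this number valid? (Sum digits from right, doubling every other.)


Luhn sum = 40
40 mod 10 = 0

Valid (Luhn sum mod 10 = 0)


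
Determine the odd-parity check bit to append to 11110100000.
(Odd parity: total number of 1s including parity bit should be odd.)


Number of 1s in data: 5
Parity bit: 0

0


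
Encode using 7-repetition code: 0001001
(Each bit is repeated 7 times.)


Each bit -> 7 copies

0000000000000000000001111111000000000000001111111


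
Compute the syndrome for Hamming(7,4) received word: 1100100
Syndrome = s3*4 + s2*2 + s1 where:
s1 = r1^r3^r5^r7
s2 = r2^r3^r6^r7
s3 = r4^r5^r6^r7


s1=0, s2=1, s3=1

Syndrome = 6 (error at position 6)


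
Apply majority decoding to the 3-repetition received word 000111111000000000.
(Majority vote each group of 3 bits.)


Groups: 000, 111, 111, 000, 000, 000
Majority votes: 011000

011000


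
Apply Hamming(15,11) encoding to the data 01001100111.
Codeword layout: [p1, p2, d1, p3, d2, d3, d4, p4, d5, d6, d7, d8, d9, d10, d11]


Parity bits: p1=0, p2=1, p3=0, p4=1

010010011100111


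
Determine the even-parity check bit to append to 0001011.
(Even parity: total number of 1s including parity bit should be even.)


Number of 1s in data: 3
Parity bit: 1

1


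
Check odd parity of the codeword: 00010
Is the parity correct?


Number of 1s: 1

Yes, parity is correct (1 ones)


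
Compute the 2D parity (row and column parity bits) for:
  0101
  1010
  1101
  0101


Row parities: 0010
Column parities: 0111

Row P: 0010, Col P: 0111, Corner: 1


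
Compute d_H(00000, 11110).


XOR: 11110
Count of 1s: 4

4


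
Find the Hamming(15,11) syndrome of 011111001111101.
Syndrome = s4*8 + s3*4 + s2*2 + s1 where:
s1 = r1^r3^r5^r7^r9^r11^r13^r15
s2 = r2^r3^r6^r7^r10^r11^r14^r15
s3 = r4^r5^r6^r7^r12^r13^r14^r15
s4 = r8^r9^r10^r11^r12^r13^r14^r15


s1=0, s2=0, s3=0, s4=0

Syndrome = 0 (no error)


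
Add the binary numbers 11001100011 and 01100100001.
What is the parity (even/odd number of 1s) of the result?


11001100011 = 1635
01100100001 = 801
Sum = 2436 = 100110000100
1s count = 4

even parity (4 ones in 100110000100)


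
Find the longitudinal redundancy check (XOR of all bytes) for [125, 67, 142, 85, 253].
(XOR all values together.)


XOR chain: 125 ^ 67 ^ 142 ^ 85 ^ 253 = 24

24


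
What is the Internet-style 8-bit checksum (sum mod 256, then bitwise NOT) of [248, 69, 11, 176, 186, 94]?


Sum = 784 mod 256 = 16
Complement = 239

239


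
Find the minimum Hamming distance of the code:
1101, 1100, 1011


Comparing all pairs, minimum distance: 1
Can detect 0 errors, correct 0 errors

1


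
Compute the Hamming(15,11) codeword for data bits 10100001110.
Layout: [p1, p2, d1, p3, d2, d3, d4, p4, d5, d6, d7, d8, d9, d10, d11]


Parity bits: p1=0, p2=1, p3=0, p4=1

011001010001110


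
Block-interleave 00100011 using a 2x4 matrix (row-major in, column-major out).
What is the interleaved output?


Matrix:
  0010
  0011
Read columns: 00001101

00001101


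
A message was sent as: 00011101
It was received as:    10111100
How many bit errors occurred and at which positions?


XOR: 10100001

3 error(s) at position(s): 0, 2, 7


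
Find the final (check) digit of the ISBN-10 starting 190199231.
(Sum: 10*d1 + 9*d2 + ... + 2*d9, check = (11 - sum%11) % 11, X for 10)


Weighted sum: 216
216 mod 11 = 7

Check digit: 4


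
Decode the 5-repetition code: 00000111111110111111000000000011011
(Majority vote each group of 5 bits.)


Groups: 00000, 11111, 11101, 11111, 00000, 00000, 11011
Majority votes: 0111001

0111001


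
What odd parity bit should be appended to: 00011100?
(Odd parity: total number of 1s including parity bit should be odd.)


Number of 1s in data: 3
Parity bit: 0

0


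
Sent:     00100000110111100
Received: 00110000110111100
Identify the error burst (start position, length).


XOR: 00010000000000000

Burst at position 3, length 1


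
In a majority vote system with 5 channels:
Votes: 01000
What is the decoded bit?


Ones: 1 out of 5
Threshold: 3

0 (1/5 voted 1)


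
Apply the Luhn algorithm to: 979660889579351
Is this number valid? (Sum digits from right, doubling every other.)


Luhn sum = 78
78 mod 10 = 8

Invalid (Luhn sum mod 10 = 8)


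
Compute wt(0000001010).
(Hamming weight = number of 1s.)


Counting 1s in 0000001010

2


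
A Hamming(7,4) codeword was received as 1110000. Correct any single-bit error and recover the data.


Syndrome = 0: no error detected

Data: 1000 (no errors)


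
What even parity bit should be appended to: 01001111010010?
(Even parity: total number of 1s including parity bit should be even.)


Number of 1s in data: 7
Parity bit: 1

1


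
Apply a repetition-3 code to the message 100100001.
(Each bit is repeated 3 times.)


Each bit -> 3 copies

111000000111000000000000111


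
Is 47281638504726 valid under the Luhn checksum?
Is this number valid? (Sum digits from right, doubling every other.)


Luhn sum = 75
75 mod 10 = 5

Invalid (Luhn sum mod 10 = 5)


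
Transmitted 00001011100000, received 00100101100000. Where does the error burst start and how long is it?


XOR: 00101110000000

Burst at position 2, length 5


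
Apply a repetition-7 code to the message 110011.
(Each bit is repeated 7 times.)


Each bit -> 7 copies

111111111111110000000000000011111111111111


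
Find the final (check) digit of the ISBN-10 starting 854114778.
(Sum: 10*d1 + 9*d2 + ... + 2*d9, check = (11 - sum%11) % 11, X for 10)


Weighted sum: 255
255 mod 11 = 2

Check digit: 9


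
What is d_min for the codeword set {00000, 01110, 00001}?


Comparing all pairs, minimum distance: 1
Can detect 0 errors, correct 0 errors

1


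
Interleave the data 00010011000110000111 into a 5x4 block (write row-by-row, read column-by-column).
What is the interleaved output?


Matrix:
  0001
  0011
  0001
  1000
  0111
Read columns: 00010000010100111101

00010000010100111101


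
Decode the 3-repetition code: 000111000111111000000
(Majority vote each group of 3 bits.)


Groups: 000, 111, 000, 111, 111, 000, 000
Majority votes: 0101100

0101100


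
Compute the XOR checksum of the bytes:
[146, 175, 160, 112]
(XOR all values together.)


XOR chain: 146 ^ 175 ^ 160 ^ 112 = 237

237


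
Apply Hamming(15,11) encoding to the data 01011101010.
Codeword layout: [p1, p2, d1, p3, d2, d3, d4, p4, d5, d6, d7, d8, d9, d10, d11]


Parity bits: p1=1, p2=1, p3=0, p4=0

110010101101010


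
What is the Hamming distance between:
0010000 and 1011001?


XOR: 1001001
Count of 1s: 3

3


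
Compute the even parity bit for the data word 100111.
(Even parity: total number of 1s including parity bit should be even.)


Number of 1s in data: 4
Parity bit: 0

0


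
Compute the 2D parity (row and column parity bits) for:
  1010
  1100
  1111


Row parities: 000
Column parities: 1001

Row P: 000, Col P: 1001, Corner: 0


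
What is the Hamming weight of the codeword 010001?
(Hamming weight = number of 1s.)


Counting 1s in 010001

2


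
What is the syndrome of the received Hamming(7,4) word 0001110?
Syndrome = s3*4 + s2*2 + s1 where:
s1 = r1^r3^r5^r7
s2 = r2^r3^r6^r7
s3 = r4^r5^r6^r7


s1=1, s2=1, s3=1

Syndrome = 7 (error at position 7)


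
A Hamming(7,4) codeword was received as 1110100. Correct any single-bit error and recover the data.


Syndrome = 5: error at position 5

Data: 1000 (corrected bit 5)


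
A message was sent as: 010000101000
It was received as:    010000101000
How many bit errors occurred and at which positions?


XOR: 000000000000

0 errors (received matches sent)


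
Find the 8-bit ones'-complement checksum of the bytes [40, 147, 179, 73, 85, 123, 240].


Sum = 887 mod 256 = 119
Complement = 136

136


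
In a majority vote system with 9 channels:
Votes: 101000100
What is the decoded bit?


Ones: 3 out of 9
Threshold: 5

0 (3/9 voted 1)


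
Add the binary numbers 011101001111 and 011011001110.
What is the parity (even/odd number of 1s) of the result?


011101001111 = 1871
011011001110 = 1742
Sum = 3613 = 111000011101
1s count = 7

odd parity (7 ones in 111000011101)


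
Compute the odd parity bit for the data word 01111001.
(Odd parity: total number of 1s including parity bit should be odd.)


Number of 1s in data: 5
Parity bit: 0

0


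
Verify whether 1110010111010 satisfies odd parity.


Number of 1s: 8

No, parity error (8 ones)


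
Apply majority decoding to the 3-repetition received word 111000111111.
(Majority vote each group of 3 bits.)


Groups: 111, 000, 111, 111
Majority votes: 1011

1011


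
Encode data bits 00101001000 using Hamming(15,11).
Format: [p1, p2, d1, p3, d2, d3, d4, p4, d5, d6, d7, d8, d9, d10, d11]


Parity bits: p1=1, p2=1, p3=0, p4=0

110001001001000


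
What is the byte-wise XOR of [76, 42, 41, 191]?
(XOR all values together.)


XOR chain: 76 ^ 42 ^ 41 ^ 191 = 240

240


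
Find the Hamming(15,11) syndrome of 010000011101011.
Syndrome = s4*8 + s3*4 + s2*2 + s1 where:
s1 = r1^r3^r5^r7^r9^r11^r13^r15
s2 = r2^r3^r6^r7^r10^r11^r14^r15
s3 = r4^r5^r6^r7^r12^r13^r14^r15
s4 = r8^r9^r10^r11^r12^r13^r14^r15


s1=0, s2=0, s3=1, s4=0

Syndrome = 4 (error at position 4)


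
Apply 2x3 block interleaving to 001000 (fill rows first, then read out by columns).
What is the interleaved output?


Matrix:
  001
  000
Read columns: 000010

000010


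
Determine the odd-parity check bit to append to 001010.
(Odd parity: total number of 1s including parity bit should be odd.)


Number of 1s in data: 2
Parity bit: 1

1


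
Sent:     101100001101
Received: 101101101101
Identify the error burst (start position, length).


XOR: 000001100000

Burst at position 5, length 2


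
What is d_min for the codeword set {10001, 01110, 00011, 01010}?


Comparing all pairs, minimum distance: 1
Can detect 0 errors, correct 0 errors

1


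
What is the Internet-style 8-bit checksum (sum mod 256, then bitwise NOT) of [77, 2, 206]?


Sum = 285 mod 256 = 29
Complement = 226

226


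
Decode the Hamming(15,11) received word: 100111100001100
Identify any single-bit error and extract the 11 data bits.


Syndrome = 0: no error detected

Data: 01110001100 (no errors)


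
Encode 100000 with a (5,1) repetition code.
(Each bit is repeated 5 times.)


Each bit -> 5 copies

111110000000000000000000000000


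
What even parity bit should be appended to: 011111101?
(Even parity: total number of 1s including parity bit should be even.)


Number of 1s in data: 7
Parity bit: 1

1


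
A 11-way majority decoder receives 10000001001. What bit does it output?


Ones: 3 out of 11
Threshold: 6

0 (3/11 voted 1)


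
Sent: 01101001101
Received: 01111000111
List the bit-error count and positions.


XOR: 00010001010

3 error(s) at position(s): 3, 7, 9


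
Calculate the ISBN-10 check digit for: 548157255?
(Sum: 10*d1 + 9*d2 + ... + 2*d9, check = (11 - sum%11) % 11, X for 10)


Weighted sum: 255
255 mod 11 = 2

Check digit: 9


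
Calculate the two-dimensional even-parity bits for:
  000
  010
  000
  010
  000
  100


Row parities: 010101
Column parities: 100

Row P: 010101, Col P: 100, Corner: 1


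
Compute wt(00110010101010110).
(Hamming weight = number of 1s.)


Counting 1s in 00110010101010110

8


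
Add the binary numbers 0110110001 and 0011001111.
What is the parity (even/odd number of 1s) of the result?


0110110001 = 433
0011001111 = 207
Sum = 640 = 1010000000
1s count = 2

even parity (2 ones in 1010000000)


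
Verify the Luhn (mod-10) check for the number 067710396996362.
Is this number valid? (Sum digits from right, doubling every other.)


Luhn sum = 63
63 mod 10 = 3

Invalid (Luhn sum mod 10 = 3)


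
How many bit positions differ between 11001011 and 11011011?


XOR: 00010000
Count of 1s: 1

1


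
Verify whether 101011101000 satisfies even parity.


Number of 1s: 6

Yes, parity is correct (6 ones)


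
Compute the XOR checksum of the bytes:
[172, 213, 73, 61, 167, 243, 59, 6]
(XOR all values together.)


XOR chain: 172 ^ 213 ^ 73 ^ 61 ^ 167 ^ 243 ^ 59 ^ 6 = 100

100


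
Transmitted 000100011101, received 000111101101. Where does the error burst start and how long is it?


XOR: 000011110000

Burst at position 4, length 4


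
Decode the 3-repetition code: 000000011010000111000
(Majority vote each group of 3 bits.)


Groups: 000, 000, 011, 010, 000, 111, 000
Majority votes: 0010010

0010010


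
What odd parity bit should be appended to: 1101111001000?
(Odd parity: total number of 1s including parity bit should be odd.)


Number of 1s in data: 7
Parity bit: 0

0


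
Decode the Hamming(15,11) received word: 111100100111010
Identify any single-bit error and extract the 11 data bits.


Syndrome = 0: no error detected

Data: 10010111010 (no errors)


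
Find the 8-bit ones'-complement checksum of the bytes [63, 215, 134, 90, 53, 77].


Sum = 632 mod 256 = 120
Complement = 135

135


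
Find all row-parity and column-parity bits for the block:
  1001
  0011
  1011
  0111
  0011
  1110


Row parities: 001101
Column parities: 1011

Row P: 001101, Col P: 1011, Corner: 1


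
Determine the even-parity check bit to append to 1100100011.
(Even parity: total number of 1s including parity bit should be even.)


Number of 1s in data: 5
Parity bit: 1

1


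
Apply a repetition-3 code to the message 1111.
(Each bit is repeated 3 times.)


Each bit -> 3 copies

111111111111


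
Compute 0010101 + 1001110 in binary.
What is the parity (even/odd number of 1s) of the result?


0010101 = 21
1001110 = 78
Sum = 99 = 1100011
1s count = 4

even parity (4 ones in 1100011)


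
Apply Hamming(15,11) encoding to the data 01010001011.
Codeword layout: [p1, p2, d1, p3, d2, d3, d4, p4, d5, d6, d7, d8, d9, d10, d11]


Parity bits: p1=1, p2=1, p3=1, p4=1

110110110001011


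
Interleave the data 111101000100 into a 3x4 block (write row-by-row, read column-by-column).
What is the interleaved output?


Matrix:
  1111
  0100
  0100
Read columns: 100111100100

100111100100


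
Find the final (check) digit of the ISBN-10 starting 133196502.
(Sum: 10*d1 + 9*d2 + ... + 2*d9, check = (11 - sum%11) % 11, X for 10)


Weighted sum: 176
176 mod 11 = 0

Check digit: 0


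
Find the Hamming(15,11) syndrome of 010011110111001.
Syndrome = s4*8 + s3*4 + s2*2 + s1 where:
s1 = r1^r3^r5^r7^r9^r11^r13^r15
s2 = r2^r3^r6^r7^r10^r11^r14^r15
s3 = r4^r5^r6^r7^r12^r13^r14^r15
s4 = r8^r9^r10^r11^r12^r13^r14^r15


s1=0, s2=0, s3=1, s4=1

Syndrome = 12 (error at position 12)


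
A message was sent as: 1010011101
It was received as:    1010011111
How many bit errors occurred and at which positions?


XOR: 0000000010

1 error(s) at position(s): 8


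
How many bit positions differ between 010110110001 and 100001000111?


XOR: 110111110110
Count of 1s: 9

9


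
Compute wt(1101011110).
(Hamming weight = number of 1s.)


Counting 1s in 1101011110

7


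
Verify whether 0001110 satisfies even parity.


Number of 1s: 3

No, parity error (3 ones)


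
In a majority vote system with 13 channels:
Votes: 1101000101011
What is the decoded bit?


Ones: 7 out of 13
Threshold: 7

1 (7/13 voted 1)


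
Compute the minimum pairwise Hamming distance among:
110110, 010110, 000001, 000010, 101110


Comparing all pairs, minimum distance: 1
Can detect 0 errors, correct 0 errors

1


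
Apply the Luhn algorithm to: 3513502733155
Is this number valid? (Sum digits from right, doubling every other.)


Luhn sum = 39
39 mod 10 = 9

Invalid (Luhn sum mod 10 = 9)


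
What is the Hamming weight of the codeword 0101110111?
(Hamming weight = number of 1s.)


Counting 1s in 0101110111

7


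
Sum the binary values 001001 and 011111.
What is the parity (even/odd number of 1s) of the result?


001001 = 9
011111 = 31
Sum = 40 = 101000
1s count = 2

even parity (2 ones in 101000)


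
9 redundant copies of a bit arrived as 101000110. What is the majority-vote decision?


Ones: 4 out of 9
Threshold: 5

0 (4/9 voted 1)


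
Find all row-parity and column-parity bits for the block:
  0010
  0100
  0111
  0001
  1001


Row parities: 11110
Column parities: 1001

Row P: 11110, Col P: 1001, Corner: 0


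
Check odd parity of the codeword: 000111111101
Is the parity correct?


Number of 1s: 8

No, parity error (8 ones)


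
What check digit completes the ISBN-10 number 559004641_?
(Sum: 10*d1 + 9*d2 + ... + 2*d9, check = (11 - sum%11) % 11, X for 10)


Weighted sum: 225
225 mod 11 = 5

Check digit: 6


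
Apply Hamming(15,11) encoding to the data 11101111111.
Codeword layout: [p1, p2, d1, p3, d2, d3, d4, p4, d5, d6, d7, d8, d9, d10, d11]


Parity bits: p1=0, p2=0, p3=0, p4=1

001011011111111


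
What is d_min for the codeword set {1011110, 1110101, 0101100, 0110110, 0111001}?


Comparing all pairs, minimum distance: 3
Can detect 2 errors, correct 1 errors

3


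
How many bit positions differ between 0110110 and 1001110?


XOR: 1111000
Count of 1s: 4

4


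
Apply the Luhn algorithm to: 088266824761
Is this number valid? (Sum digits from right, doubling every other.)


Luhn sum = 54
54 mod 10 = 4

Invalid (Luhn sum mod 10 = 4)


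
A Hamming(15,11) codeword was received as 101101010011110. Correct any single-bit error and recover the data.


Syndrome = 12: error at position 12

Data: 10100010110 (corrected bit 12)


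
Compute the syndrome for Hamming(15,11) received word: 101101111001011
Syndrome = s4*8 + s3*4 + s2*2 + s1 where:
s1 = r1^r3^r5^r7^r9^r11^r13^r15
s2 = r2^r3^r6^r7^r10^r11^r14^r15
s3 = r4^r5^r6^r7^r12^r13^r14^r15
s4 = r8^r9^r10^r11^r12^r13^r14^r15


s1=1, s2=1, s3=0, s4=1

Syndrome = 11 (error at position 11)


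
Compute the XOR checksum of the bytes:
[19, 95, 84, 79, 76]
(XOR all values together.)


XOR chain: 19 ^ 95 ^ 84 ^ 79 ^ 76 = 27

27


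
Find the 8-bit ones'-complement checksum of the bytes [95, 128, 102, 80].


Sum = 405 mod 256 = 149
Complement = 106

106


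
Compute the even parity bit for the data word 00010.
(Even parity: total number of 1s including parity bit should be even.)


Number of 1s in data: 1
Parity bit: 1

1


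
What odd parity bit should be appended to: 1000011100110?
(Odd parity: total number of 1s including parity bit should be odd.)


Number of 1s in data: 6
Parity bit: 1

1


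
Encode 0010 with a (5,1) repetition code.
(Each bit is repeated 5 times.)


Each bit -> 5 copies

00000000001111100000


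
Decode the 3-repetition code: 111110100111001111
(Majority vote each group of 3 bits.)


Groups: 111, 110, 100, 111, 001, 111
Majority votes: 110101

110101


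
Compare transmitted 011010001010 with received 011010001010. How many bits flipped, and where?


XOR: 000000000000

0 errors (received matches sent)


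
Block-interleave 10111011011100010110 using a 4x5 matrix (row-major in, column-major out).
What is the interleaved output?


Matrix:
  10111
  01101
  11000
  10110
Read columns: 10110110110110011100

10110110110110011100


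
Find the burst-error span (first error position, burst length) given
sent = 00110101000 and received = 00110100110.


XOR: 00000001110

Burst at position 7, length 3


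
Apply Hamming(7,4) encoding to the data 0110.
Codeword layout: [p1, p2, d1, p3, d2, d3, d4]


Parity bits: p1=1, p2=1, p3=0

1100110


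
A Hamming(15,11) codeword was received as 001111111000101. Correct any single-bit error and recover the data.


Syndrome = 0: no error detected

Data: 11111000101 (no errors)


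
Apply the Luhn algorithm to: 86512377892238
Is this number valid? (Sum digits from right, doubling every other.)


Luhn sum = 70
70 mod 10 = 0

Valid (Luhn sum mod 10 = 0)


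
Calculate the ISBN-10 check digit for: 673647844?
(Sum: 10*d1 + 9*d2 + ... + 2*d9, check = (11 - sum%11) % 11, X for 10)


Weighted sum: 300
300 mod 11 = 3

Check digit: 8


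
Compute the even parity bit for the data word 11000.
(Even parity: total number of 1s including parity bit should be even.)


Number of 1s in data: 2
Parity bit: 0

0


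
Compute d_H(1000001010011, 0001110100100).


XOR: 1001111110111
Count of 1s: 10

10


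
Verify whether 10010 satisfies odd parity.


Number of 1s: 2

No, parity error (2 ones)


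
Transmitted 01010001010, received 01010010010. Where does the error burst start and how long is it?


XOR: 00000011000

Burst at position 6, length 2


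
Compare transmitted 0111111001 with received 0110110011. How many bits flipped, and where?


XOR: 0001001010

3 error(s) at position(s): 3, 6, 8


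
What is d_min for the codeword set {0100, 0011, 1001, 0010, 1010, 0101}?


Comparing all pairs, minimum distance: 1
Can detect 0 errors, correct 0 errors

1


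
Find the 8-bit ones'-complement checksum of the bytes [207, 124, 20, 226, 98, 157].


Sum = 832 mod 256 = 64
Complement = 191

191


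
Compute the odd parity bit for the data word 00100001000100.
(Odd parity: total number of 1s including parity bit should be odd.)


Number of 1s in data: 3
Parity bit: 0

0


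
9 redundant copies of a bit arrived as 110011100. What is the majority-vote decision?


Ones: 5 out of 9
Threshold: 5

1 (5/9 voted 1)


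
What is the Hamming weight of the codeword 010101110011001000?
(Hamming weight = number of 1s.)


Counting 1s in 010101110011001000

8


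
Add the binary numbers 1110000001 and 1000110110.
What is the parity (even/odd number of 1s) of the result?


1110000001 = 897
1000110110 = 566
Sum = 1463 = 10110110111
1s count = 8

even parity (8 ones in 10110110111)


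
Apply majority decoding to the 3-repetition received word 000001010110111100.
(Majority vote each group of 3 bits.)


Groups: 000, 001, 010, 110, 111, 100
Majority votes: 000110

000110


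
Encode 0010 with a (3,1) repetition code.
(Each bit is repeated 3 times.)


Each bit -> 3 copies

000000111000


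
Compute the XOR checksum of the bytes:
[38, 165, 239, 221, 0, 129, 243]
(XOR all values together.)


XOR chain: 38 ^ 165 ^ 239 ^ 221 ^ 0 ^ 129 ^ 243 = 195

195


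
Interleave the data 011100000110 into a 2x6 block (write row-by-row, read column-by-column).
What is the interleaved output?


Matrix:
  011100
  000110
Read columns: 001010110100

001010110100


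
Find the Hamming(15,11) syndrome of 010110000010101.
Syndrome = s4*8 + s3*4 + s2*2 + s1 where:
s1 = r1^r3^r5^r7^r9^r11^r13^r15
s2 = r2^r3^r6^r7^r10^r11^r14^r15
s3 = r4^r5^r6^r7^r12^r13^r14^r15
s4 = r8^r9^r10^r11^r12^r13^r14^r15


s1=0, s2=1, s3=0, s4=1

Syndrome = 10 (error at position 10)


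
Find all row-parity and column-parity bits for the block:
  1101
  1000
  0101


Row parities: 110
Column parities: 0000

Row P: 110, Col P: 0000, Corner: 0


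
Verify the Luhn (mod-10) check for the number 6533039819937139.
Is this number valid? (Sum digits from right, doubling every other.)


Luhn sum = 81
81 mod 10 = 1

Invalid (Luhn sum mod 10 = 1)


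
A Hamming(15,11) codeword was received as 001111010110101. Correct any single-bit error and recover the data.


Syndrome = 15: error at position 15

Data: 11100110100 (corrected bit 15)


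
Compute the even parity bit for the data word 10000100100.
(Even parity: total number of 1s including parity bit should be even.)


Number of 1s in data: 3
Parity bit: 1

1


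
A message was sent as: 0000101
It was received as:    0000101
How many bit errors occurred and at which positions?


XOR: 0000000

0 errors (received matches sent)


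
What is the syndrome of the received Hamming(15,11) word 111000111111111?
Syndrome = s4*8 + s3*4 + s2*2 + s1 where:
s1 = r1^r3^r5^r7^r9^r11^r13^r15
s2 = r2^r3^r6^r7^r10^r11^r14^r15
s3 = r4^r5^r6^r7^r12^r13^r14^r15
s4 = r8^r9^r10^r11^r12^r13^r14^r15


s1=1, s2=1, s3=1, s4=0

Syndrome = 7 (error at position 7)


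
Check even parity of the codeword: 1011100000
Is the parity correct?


Number of 1s: 4

Yes, parity is correct (4 ones)


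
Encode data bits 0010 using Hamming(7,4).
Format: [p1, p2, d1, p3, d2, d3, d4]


Parity bits: p1=0, p2=1, p3=1

0101010


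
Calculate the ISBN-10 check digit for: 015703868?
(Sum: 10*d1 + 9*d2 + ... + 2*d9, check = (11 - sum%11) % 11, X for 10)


Weighted sum: 179
179 mod 11 = 3

Check digit: 8


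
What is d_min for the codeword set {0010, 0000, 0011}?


Comparing all pairs, minimum distance: 1
Can detect 0 errors, correct 0 errors

1


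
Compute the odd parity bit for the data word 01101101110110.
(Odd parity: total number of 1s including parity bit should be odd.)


Number of 1s in data: 9
Parity bit: 0

0


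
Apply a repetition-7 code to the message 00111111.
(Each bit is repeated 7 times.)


Each bit -> 7 copies

00000000000000111111111111111111111111111111111111111111


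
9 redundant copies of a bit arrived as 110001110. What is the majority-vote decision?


Ones: 5 out of 9
Threshold: 5

1 (5/9 voted 1)


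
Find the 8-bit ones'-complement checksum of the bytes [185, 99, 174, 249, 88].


Sum = 795 mod 256 = 27
Complement = 228

228


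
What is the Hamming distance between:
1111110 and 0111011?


XOR: 1000101
Count of 1s: 3

3


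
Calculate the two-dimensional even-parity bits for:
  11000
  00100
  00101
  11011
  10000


Row parities: 01001
Column parities: 10010

Row P: 01001, Col P: 10010, Corner: 0


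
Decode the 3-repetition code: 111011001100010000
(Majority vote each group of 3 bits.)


Groups: 111, 011, 001, 100, 010, 000
Majority votes: 110000

110000


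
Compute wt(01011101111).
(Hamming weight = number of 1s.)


Counting 1s in 01011101111

8


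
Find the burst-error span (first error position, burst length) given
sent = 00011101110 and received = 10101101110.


XOR: 10110000000

Burst at position 0, length 4


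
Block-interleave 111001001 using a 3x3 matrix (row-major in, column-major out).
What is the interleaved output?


Matrix:
  111
  001
  001
Read columns: 100100111

100100111


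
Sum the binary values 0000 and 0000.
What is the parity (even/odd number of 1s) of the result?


0000 = 0
0000 = 0
Sum = 0 = 0
1s count = 0

even parity (0 ones in 0)


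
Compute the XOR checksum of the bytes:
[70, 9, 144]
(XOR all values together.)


XOR chain: 70 ^ 9 ^ 144 = 223

223


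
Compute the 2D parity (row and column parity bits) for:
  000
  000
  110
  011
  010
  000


Row parities: 000010
Column parities: 111

Row P: 000010, Col P: 111, Corner: 1


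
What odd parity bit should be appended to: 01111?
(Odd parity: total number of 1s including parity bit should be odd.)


Number of 1s in data: 4
Parity bit: 1

1


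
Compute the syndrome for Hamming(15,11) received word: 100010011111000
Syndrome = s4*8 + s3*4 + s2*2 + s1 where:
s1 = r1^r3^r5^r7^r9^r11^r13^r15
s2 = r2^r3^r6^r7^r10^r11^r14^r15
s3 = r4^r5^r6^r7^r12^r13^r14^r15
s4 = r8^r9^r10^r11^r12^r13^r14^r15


s1=0, s2=0, s3=0, s4=1

Syndrome = 8 (error at position 8)


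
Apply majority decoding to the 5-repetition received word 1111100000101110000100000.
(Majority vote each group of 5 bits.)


Groups: 11111, 00000, 10111, 00001, 00000
Majority votes: 10100

10100


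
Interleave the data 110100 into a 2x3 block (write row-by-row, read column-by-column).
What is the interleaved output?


Matrix:
  110
  100
Read columns: 111000

111000


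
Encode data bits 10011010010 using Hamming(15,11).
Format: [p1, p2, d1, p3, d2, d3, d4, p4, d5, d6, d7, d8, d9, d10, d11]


Parity bits: p1=0, p2=0, p3=0, p4=1

001000111010010


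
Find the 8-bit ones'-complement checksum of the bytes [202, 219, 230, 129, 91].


Sum = 871 mod 256 = 103
Complement = 152

152


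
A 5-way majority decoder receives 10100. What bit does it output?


Ones: 2 out of 5
Threshold: 3

0 (2/5 voted 1)


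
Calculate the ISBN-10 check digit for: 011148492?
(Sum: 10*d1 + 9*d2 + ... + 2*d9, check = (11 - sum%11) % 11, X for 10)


Weighted sum: 135
135 mod 11 = 3

Check digit: 8


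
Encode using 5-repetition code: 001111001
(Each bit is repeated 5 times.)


Each bit -> 5 copies

000000000011111111111111111111000000000011111


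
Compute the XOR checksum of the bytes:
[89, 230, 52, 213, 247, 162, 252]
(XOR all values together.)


XOR chain: 89 ^ 230 ^ 52 ^ 213 ^ 247 ^ 162 ^ 252 = 247

247


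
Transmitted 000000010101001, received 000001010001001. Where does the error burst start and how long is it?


XOR: 000001000100000

Burst at position 5, length 5


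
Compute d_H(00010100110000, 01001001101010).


XOR: 01011101011010
Count of 1s: 8

8


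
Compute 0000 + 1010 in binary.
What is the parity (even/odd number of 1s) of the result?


0000 = 0
1010 = 10
Sum = 10 = 1010
1s count = 2

even parity (2 ones in 1010)


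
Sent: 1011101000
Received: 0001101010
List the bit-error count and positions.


XOR: 1010000010

3 error(s) at position(s): 0, 2, 8


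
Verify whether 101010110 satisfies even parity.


Number of 1s: 5

No, parity error (5 ones)


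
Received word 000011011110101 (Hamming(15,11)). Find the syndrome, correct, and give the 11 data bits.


Syndrome = 1: error at position 1

Data: 01101110101 (corrected bit 1)


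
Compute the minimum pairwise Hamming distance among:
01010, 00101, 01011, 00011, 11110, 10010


Comparing all pairs, minimum distance: 1
Can detect 0 errors, correct 0 errors

1


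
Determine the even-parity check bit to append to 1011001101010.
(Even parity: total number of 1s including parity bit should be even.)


Number of 1s in data: 7
Parity bit: 1

1


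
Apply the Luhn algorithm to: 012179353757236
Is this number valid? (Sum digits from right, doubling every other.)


Luhn sum = 58
58 mod 10 = 8

Invalid (Luhn sum mod 10 = 8)


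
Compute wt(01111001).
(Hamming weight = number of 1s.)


Counting 1s in 01111001

5


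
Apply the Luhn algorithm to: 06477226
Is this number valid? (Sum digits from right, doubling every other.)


Luhn sum = 38
38 mod 10 = 8

Invalid (Luhn sum mod 10 = 8)


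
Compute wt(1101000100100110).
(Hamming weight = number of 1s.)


Counting 1s in 1101000100100110

7


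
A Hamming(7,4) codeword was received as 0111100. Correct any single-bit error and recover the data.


Syndrome = 0: no error detected

Data: 1100 (no errors)


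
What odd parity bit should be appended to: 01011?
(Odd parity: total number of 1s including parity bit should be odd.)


Number of 1s in data: 3
Parity bit: 0

0


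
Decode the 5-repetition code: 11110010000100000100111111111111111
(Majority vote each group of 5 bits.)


Groups: 11110, 01000, 01000, 00100, 11111, 11111, 11111
Majority votes: 1000111

1000111


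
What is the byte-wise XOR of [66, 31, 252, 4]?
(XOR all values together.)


XOR chain: 66 ^ 31 ^ 252 ^ 4 = 165

165


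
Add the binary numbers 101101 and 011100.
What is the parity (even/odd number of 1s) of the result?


101101 = 45
011100 = 28
Sum = 73 = 1001001
1s count = 3

odd parity (3 ones in 1001001)


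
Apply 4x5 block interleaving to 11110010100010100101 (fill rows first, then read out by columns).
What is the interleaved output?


Matrix:
  11110
  01010
  00101
  00101
Read columns: 10001100101111000011

10001100101111000011


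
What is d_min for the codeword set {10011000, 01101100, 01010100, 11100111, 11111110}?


Comparing all pairs, minimum distance: 3
Can detect 2 errors, correct 1 errors

3


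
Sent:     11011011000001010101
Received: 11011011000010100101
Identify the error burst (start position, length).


XOR: 00000000000011110000

Burst at position 12, length 4


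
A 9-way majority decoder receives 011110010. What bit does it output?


Ones: 5 out of 9
Threshold: 5

1 (5/9 voted 1)


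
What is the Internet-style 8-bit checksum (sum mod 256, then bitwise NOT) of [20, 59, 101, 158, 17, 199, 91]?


Sum = 645 mod 256 = 133
Complement = 122

122


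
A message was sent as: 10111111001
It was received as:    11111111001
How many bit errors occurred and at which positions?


XOR: 01000000000

1 error(s) at position(s): 1


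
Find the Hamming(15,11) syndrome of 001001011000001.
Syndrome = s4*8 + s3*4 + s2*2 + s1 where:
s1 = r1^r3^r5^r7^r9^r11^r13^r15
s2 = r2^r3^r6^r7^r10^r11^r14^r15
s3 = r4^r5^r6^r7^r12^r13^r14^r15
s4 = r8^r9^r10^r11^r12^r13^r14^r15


s1=1, s2=1, s3=0, s4=1

Syndrome = 11 (error at position 11)


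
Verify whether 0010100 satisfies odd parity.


Number of 1s: 2

No, parity error (2 ones)


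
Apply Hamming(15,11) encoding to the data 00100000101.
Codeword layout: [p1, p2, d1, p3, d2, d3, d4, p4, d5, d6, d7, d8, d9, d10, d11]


Parity bits: p1=0, p2=0, p3=1, p4=0

000101000000101


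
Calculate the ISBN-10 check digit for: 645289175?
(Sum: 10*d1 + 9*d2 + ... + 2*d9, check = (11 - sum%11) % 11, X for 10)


Weighted sum: 278
278 mod 11 = 3

Check digit: 8


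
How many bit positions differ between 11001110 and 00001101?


XOR: 11000011
Count of 1s: 4

4


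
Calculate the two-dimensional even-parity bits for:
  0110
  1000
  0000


Row parities: 010
Column parities: 1110

Row P: 010, Col P: 1110, Corner: 1


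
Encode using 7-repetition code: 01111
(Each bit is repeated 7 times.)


Each bit -> 7 copies

00000001111111111111111111111111111


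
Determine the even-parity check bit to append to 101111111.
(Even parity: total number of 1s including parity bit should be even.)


Number of 1s in data: 8
Parity bit: 0

0


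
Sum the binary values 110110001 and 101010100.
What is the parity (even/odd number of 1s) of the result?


110110001 = 433
101010100 = 340
Sum = 773 = 1100000101
1s count = 4

even parity (4 ones in 1100000101)


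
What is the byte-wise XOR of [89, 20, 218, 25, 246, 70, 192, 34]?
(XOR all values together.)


XOR chain: 89 ^ 20 ^ 218 ^ 25 ^ 246 ^ 70 ^ 192 ^ 34 = 220

220


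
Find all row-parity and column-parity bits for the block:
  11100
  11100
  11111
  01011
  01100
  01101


Row parities: 111101
Column parities: 10101

Row P: 111101, Col P: 10101, Corner: 1


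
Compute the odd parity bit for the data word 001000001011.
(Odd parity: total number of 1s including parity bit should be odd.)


Number of 1s in data: 4
Parity bit: 1

1


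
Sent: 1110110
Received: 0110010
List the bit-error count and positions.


XOR: 1000100

2 error(s) at position(s): 0, 4


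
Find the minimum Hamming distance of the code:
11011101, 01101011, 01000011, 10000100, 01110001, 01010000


Comparing all pairs, minimum distance: 2
Can detect 1 errors, correct 0 errors

2


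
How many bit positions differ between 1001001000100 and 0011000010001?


XOR: 1010001010101
Count of 1s: 6

6


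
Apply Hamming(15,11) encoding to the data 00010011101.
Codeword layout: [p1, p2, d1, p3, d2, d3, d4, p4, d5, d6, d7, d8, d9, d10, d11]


Parity bits: p1=0, p2=1, p3=0, p4=0

010000100011101


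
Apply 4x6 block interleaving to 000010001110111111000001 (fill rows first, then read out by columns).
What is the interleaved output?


Matrix:
  000010
  001110
  111111
  000001
Read columns: 001000100110011011100011

001000100110011011100011
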